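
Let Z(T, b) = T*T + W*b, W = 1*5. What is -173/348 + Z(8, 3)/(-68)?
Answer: -4907/2958 ≈ -1.6589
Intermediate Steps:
W = 5
Z(T, b) = T² + 5*b (Z(T, b) = T*T + 5*b = T² + 5*b)
-173/348 + Z(8, 3)/(-68) = -173/348 + (8² + 5*3)/(-68) = -173*1/348 + (64 + 15)*(-1/68) = -173/348 + 79*(-1/68) = -173/348 - 79/68 = -4907/2958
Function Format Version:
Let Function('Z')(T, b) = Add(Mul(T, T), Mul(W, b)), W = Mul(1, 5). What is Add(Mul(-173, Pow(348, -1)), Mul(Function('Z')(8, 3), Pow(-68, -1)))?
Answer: Rational(-4907, 2958) ≈ -1.6589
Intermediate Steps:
W = 5
Function('Z')(T, b) = Add(Pow(T, 2), Mul(5, b)) (Function('Z')(T, b) = Add(Mul(T, T), Mul(5, b)) = Add(Pow(T, 2), Mul(5, b)))
Add(Mul(-173, Pow(348, -1)), Mul(Function('Z')(8, 3), Pow(-68, -1))) = Add(Mul(-173, Pow(348, -1)), Mul(Add(Pow(8, 2), Mul(5, 3)), Pow(-68, -1))) = Add(Mul(-173, Rational(1, 348)), Mul(Add(64, 15), Rational(-1, 68))) = Add(Rational(-173, 348), Mul(79, Rational(-1, 68))) = Add(Rational(-173, 348), Rational(-79, 68)) = Rational(-4907, 2958)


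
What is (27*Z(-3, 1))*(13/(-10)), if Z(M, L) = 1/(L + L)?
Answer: -351/20 ≈ -17.550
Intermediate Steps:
Z(M, L) = 1/(2*L)
(27*Z(-3, 1))*(13/(-10)) = (27*((½)/1))*(13/(-10)) = (27*((½)*1))*(13*(-⅒)) = (27*(½))*(-13/10) = (27/2)*(-13/10) = -351/20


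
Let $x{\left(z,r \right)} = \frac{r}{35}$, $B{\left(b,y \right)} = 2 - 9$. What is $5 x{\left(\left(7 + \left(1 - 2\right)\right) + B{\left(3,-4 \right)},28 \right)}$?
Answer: $4$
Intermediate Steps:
$B{\left(b,y \right)} = -7$ ($B{\left(b,y \right)} = 2 - 9 = -7$)
$x{\left(z,r \right)} = \frac{r}{35}$ ($x{\left(z,r \right)} = r \frac{1}{35} = \frac{r}{35}$)
$5 x{\left(\left(7 + \left(1 - 2\right)\right) + B{\left(3,-4 \right)},28 \right)} = 5 \cdot \frac{1}{35} \cdot 28 = 5 \cdot \frac{4}{5} = 4$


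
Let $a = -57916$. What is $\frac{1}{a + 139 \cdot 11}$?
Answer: $- \frac{1}{56387} \approx -1.7735 \cdot 10^{-5}$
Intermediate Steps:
$\frac{1}{a + 139 \cdot 11} = \frac{1}{-57916 + 139 \cdot 11} = \frac{1}{-57916 + 1529} = \frac{1}{-56387} = - \frac{1}{56387}$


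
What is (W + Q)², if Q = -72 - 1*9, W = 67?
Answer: 196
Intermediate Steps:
Q = -81 (Q = -72 - 9 = -81)
(W + Q)² = (67 - 81)² = (-14)² = 196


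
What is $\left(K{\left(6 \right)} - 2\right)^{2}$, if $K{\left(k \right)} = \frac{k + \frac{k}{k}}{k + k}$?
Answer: $\frac{289}{144} \approx 2.0069$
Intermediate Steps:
$K{\left(k \right)} = \frac{1 + k}{2 k}$ ($K{\left(k \right)} = \frac{k + 1}{2 k} = \left(1 + k\right) \frac{1}{2 k} = \frac{1 + k}{2 k}$)
$\left(K{\left(6 \right)} - 2\right)^{2} = \left(\frac{1 + 6}{2 \cdot 6} - 2\right)^{2} = \left(\frac{1}{2} \cdot \frac{1}{6} \cdot 7 + \left(-20 + 18\right)\right)^{2} = \left(\frac{7}{12} - 2\right)^{2} = \left(- \frac{17}{12}\right)^{2} = \frac{289}{144}$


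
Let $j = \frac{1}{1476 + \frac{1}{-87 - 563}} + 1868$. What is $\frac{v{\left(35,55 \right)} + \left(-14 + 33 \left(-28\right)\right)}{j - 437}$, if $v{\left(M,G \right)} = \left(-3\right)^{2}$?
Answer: $- \frac{891281671}{1372900619} \approx -0.6492$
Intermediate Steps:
$v{\left(M,G \right)} = 9$
$j = \frac{1792157982}{959399}$ ($j = \frac{1}{1476 + \frac{1}{-650}} + 1868 = \frac{1}{1476 - \frac{1}{650}} + 1868 = \frac{1}{\frac{959399}{650}} + 1868 = \frac{650}{959399} + 1868 = \frac{1792157982}{959399} \approx 1868.0$)
$\frac{v{\left(35,55 \right)} + \left(-14 + 33 \left(-28\right)\right)}{j - 437} = \frac{9 + \left(-14 + 33 \left(-28\right)\right)}{\frac{1792157982}{959399} - 437} = \frac{9 - 938}{\frac{1372900619}{959399}} = \left(9 - 938\right) \frac{959399}{1372900619} = \left(-929\right) \frac{959399}{1372900619} = - \frac{891281671}{1372900619}$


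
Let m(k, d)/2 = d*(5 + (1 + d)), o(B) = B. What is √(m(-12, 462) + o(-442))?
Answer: √431990 ≈ 657.26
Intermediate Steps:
m(k, d) = 2*d*(6 + d) (m(k, d) = 2*(d*(5 + (1 + d))) = 2*(d*(6 + d)) = 2*d*(6 + d))
√(m(-12, 462) + o(-442)) = √(2*462*(6 + 462) - 442) = √(2*462*468 - 442) = √(432432 - 442) = √431990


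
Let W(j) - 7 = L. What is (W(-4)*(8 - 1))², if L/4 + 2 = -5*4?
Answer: 321489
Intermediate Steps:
L = -88 (L = -8 + 4*(-5*4) = -8 + 4*(-20) = -8 - 80 = -88)
W(j) = -81 (W(j) = 7 - 88 = -81)
(W(-4)*(8 - 1))² = (-81*(8 - 1))² = (-81*7)² = (-567)² = 321489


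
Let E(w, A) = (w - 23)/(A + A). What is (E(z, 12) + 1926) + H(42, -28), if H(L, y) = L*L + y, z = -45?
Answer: 21955/6 ≈ 3659.2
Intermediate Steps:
H(L, y) = y + L² (H(L, y) = L² + y = y + L²)
E(w, A) = (-23 + w)/(2*A) (E(w, A) = (-23 + w)/((2*A)) = (-23 + w)*(1/(2*A)) = (-23 + w)/(2*A))
(E(z, 12) + 1926) + H(42, -28) = ((½)*(-23 - 45)/12 + 1926) + (-28 + 42²) = ((½)*(1/12)*(-68) + 1926) + (-28 + 1764) = (-17/6 + 1926) + 1736 = 11539/6 + 1736 = 21955/6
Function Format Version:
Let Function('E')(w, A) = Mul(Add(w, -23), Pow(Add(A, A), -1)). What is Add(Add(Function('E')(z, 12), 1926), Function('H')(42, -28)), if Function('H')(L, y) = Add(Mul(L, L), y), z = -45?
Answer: Rational(21955, 6) ≈ 3659.2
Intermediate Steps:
Function('H')(L, y) = Add(y, Pow(L, 2)) (Function('H')(L, y) = Add(Pow(L, 2), y) = Add(y, Pow(L, 2)))
Function('E')(w, A) = Mul(Rational(1, 2), Pow(A, -1), Add(-23, w)) (Function('E')(w, A) = Mul(Add(-23, w), Pow(Mul(2, A), -1)) = Mul(Add(-23, w), Mul(Rational(1, 2), Pow(A, -1))) = Mul(Rational(1, 2), Pow(A, -1), Add(-23, w)))
Add(Add(Function('E')(z, 12), 1926), Function('H')(42, -28)) = Add(Add(Mul(Rational(1, 2), Pow(12, -1), Add(-23, -45)), 1926), Add(-28, Pow(42, 2))) = Add(Add(Mul(Rational(1, 2), Rational(1, 12), -68), 1926), Add(-28, 1764)) = Add(Add(Rational(-17, 6), 1926), 1736) = Add(Rational(11539, 6), 1736) = Rational(21955, 6)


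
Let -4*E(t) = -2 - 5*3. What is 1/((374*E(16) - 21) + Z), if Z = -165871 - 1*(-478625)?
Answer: 2/628645 ≈ 3.1814e-6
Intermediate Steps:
E(t) = 17/4 (E(t) = -(-2 - 5*3)/4 = -(-2 - 15)/4 = -¼*(-17) = 17/4)
Z = 312754 (Z = -165871 + 478625 = 312754)
1/((374*E(16) - 21) + Z) = 1/((374*(17/4) - 21) + 312754) = 1/((3179/2 - 21) + 312754) = 1/(3137/2 + 312754) = 1/(628645/2) = 2/628645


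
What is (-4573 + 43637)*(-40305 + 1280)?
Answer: -1524472600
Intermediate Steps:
(-4573 + 43637)*(-40305 + 1280) = 39064*(-39025) = -1524472600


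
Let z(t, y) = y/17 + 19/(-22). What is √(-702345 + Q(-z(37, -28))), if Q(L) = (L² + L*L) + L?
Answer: 4*I*√1534985853/187 ≈ 838.05*I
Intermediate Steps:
z(t, y) = -19/22 + y/17 (z(t, y) = y*(1/17) + 19*(-1/22) = y/17 - 19/22 = -19/22 + y/17)
Q(L) = L + 2*L² (Q(L) = (L² + L²) + L = 2*L² + L = L + 2*L²)
√(-702345 + Q(-z(37, -28))) = √(-702345 + (-(-19/22 + (1/17)*(-28)))*(1 + 2*(-(-19/22 + (1/17)*(-28))))) = √(-702345 + (-(-19/22 - 28/17))*(1 + 2*(-(-19/22 - 28/17)))) = √(-702345 + (-1*(-939/374))*(1 + 2*(-1*(-939/374)))) = √(-702345 + 939*(1 + 2*(939/374))/374) = √(-702345 + 939*(1 + 939/187)/374) = √(-702345 + (939/374)*(1126/187)) = √(-702345 + 528657/34969) = √(-24559773648/34969) = 4*I*√1534985853/187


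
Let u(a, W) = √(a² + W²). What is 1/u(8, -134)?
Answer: √4505/9010 ≈ 0.0074494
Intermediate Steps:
u(a, W) = √(W² + a²)
1/u(8, -134) = 1/(√((-134)² + 8²)) = 1/(√(17956 + 64)) = 1/(√18020) = 1/(2*√4505) = √4505/9010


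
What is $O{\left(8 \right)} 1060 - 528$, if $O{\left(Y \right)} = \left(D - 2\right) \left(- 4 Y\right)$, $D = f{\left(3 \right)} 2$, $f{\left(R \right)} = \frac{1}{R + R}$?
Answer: $\frac{168016}{3} \approx 56005.0$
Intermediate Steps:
$f{\left(R \right)} = \frac{1}{2 R}$
$D = \frac{1}{3}$ ($D = \frac{1}{2 \cdot 3} \cdot 2 = \frac{1}{2} \cdot \frac{1}{3} \cdot 2 = \frac{1}{6} \cdot 2 = \frac{1}{3} \approx 0.33333$)
$O{\left(Y \right)} = \frac{20 Y}{3}$ ($O{\left(Y \right)} = \left(\frac{1}{3} - 2\right) \left(- 4 Y\right) = - \frac{5 \left(- 4 Y\right)}{3} = \frac{20 Y}{3}$)
$O{\left(8 \right)} 1060 - 528 = \frac{20}{3} \cdot 8 \cdot 1060 - 528 = \frac{160}{3} \cdot 1060 - 528 = \frac{169600}{3} - 528 = \frac{168016}{3}$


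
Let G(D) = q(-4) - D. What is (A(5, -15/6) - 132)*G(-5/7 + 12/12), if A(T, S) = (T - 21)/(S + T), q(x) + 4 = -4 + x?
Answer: 59512/35 ≈ 1700.3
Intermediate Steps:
q(x) = -8 + x (q(x) = -4 + (-4 + x) = -8 + x)
A(T, S) = (-21 + T)/(S + T)
G(D) = -12 - D (G(D) = (-8 - 4) - D = -12 - D)
(A(5, -15/6) - 132)*G(-5/7 + 12/12) = ((-21 + 5)/(-15/6 + 5) - 132)*(-12 - (-5/7 + 12/12)) = (-16/(-15*⅙ + 5) - 132)*(-12 - (-5*⅐ + 12*(1/12))) = (-16/(-5/2 + 5) - 132)*(-12 - (-5/7 + 1)) = (-16/(5/2) - 132)*(-12 - 1*2/7) = ((⅖)*(-16) - 132)*(-12 - 2/7) = (-32/5 - 132)*(-86/7) = -692/5*(-86/7) = 59512/35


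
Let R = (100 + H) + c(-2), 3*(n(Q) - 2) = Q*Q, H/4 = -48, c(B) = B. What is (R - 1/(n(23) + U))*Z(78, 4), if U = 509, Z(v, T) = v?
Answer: -7559409/1031 ≈ -7332.1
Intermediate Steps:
H = -192 (H = 4*(-48) = -192)
n(Q) = 2 + Q²/3 (n(Q) = 2 + (Q*Q)/3 = 2 + Q²/3)
R = -94 (R = (100 - 192) - 2 = -92 - 2 = -94)
(R - 1/(n(23) + U))*Z(78, 4) = (-94 - 1/((2 + (⅓)*23²) + 509))*78 = (-94 - 1/((2 + (⅓)*529) + 509))*78 = (-94 - 1/((2 + 529/3) + 509))*78 = (-94 - 1/(535/3 + 509))*78 = (-94 - 1/2062/3)*78 = (-94 - 1*3/2062)*78 = (-94 - 3/2062)*78 = -193831/2062*78 = -7559409/1031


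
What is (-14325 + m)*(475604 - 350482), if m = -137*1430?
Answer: -26305023670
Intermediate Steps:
m = -195910
(-14325 + m)*(475604 - 350482) = (-14325 - 195910)*(475604 - 350482) = -210235*125122 = -26305023670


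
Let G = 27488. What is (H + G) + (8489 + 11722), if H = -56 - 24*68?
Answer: 46011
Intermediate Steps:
H = -1688 (H = -56 - 1632 = -1688)
(H + G) + (8489 + 11722) = (-1688 + 27488) + (8489 + 11722) = 25800 + 20211 = 46011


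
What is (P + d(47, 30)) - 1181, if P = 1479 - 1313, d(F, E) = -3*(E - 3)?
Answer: -1096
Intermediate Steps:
d(F, E) = 9 - 3*E (d(F, E) = -3*(-3 + E) = 9 - 3*E)
P = 166
(P + d(47, 30)) - 1181 = (166 + (9 - 3*30)) - 1181 = (166 + (9 - 90)) - 1181 = (166 - 81) - 1181 = 85 - 1181 = -1096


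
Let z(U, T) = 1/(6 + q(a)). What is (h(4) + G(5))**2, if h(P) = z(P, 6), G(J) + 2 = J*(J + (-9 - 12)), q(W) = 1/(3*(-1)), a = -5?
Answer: 1934881/289 ≈ 6695.1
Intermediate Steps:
q(W) = -1/3 (q(W) = 1/(-3) = -1/3)
G(J) = -2 + J*(-21 + J) (G(J) = -2 + J*(J + (-9 - 12)) = -2 + J*(J - 21) = -2 + J*(-21 + J))
z(U, T) = 3/17 (z(U, T) = 1/(6 - 1/3) = 1/(17/3) = 3/17)
h(P) = 3/17
(h(4) + G(5))**2 = (3/17 + (-2 + 5**2 - 21*5))**2 = (3/17 + (-2 + 25 - 105))**2 = (3/17 - 82)**2 = (-1391/17)**2 = 1934881/289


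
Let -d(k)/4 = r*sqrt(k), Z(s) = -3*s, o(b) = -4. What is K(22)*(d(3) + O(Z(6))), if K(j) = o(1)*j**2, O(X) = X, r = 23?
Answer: 34848 + 178112*sqrt(3) ≈ 3.4335e+5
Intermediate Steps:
d(k) = -92*sqrt(k)
K(j) = -4*j**2
K(22)*(d(3) + O(Z(6))) = (-4*22**2)*(-92*sqrt(3) - 3*6) = (-4*484)*(-92*sqrt(3) - 18) = -1936*(-18 - 92*sqrt(3)) = 34848 + 178112*sqrt(3)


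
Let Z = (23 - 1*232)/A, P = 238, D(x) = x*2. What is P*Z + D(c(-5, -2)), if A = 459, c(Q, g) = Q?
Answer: -3196/27 ≈ -118.37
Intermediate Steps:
D(x) = 2*x
Z = -209/459 (Z = (23 - 1*232)/459 = (23 - 232)*(1/459) = -209*1/459 = -209/459 ≈ -0.45534)
P*Z + D(c(-5, -2)) = 238*(-209/459) + 2*(-5) = -2926/27 - 10 = -3196/27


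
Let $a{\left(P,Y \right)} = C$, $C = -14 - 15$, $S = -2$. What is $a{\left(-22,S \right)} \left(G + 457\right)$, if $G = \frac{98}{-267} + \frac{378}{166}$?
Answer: $- \frac{294927274}{22161} \approx -13308.0$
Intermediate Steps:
$G = \frac{42329}{22161}$ ($G = 98 \left(- \frac{1}{267}\right) + 378 \cdot \frac{1}{166} = - \frac{98}{267} + \frac{189}{83} = \frac{42329}{22161} \approx 1.9101$)
$C = -29$ ($C = -14 - 15 = -29$)
$a{\left(P,Y \right)} = -29$
$a{\left(-22,S \right)} \left(G + 457\right) = - 29 \left(\frac{42329}{22161} + 457\right) = \left(-29\right) \frac{10169906}{22161} = - \frac{294927274}{22161}$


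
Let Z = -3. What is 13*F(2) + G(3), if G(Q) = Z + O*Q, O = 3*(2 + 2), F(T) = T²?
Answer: 85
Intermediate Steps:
O = 12 (O = 3*4 = 12)
G(Q) = -3 + 12*Q
13*F(2) + G(3) = 13*2² + (-3 + 12*3) = 13*4 + (-3 + 36) = 52 + 33 = 85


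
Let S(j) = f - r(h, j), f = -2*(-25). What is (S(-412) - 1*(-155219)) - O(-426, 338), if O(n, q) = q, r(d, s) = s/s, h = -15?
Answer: 154930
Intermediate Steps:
r(d, s) = 1
f = 50
S(j) = 49 (S(j) = 50 - 1*1 = 50 - 1 = 49)
(S(-412) - 1*(-155219)) - O(-426, 338) = (49 - 1*(-155219)) - 1*338 = (49 + 155219) - 338 = 155268 - 338 = 154930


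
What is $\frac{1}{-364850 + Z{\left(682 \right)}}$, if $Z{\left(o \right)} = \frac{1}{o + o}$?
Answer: $- \frac{1364}{497655399} \approx -2.7409 \cdot 10^{-6}$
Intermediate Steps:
$Z{\left(o \right)} = \frac{1}{2 o}$
$\frac{1}{-364850 + Z{\left(682 \right)}} = \frac{1}{-364850 + \frac{1}{2 \cdot 682}} = \frac{1}{-364850 + \frac{1}{2} \cdot \frac{1}{682}} = \frac{1}{-364850 + \frac{1}{1364}} = \frac{1}{- \frac{497655399}{1364}} = - \frac{1364}{497655399}$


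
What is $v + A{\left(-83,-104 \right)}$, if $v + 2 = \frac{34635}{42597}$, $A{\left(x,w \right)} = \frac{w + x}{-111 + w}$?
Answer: $- \frac{968182}{3052785} \approx -0.31715$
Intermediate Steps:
$A{\left(x,w \right)} = \frac{w + x}{-111 + w}$
$v = - \frac{16853}{14199}$ ($v = -2 + \frac{34635}{42597} = -2 + 34635 \cdot \frac{1}{42597} = -2 + \frac{11545}{14199} = - \frac{16853}{14199} \approx -1.1869$)
$v + A{\left(-83,-104 \right)} = - \frac{16853}{14199} + \frac{-104 - 83}{-111 - 104} = - \frac{16853}{14199} + \frac{1}{-215} \left(-187\right) = - \frac{16853}{14199} - - \frac{187}{215} = - \frac{16853}{14199} + \frac{187}{215} = - \frac{968182}{3052785}$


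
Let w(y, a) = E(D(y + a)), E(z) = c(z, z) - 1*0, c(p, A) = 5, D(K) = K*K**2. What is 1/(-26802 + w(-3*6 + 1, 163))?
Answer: -1/26797 ≈ -3.7318e-5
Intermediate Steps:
D(K) = K**3
E(z) = 5 (E(z) = 5 - 1*0 = 5 + 0 = 5)
w(y, a) = 5
1/(-26802 + w(-3*6 + 1, 163)) = 1/(-26802 + 5) = 1/(-26797) = -1/26797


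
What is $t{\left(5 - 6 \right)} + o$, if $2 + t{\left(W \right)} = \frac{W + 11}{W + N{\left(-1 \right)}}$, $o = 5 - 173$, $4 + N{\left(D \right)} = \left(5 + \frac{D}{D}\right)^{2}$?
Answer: $- \frac{5260}{31} \approx -169.68$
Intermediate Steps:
$N{\left(D \right)} = 32$ ($N{\left(D \right)} = -4 + \left(5 + \frac{D}{D}\right)^{2} = -4 + \left(5 + 1\right)^{2} = -4 + 6^{2} = -4 + 36 = 32$)
$o = -168$ ($o = 5 - 173 = -168$)
$t{\left(W \right)} = -2 + \frac{11 + W}{32 + W}$ ($t{\left(W \right)} = -2 + \frac{W + 11}{W + 32} = -2 + \frac{11 + W}{32 + W}$)
$t{\left(5 - 6 \right)} + o = \frac{-53 - \left(5 - 6\right)}{32 + \left(5 - 6\right)} - 168 = \frac{-53 - -1}{32 - 1} - 168 = \frac{-53 + 1}{31} - 168 = \frac{1}{31} \left(-52\right) - 168 = - \frac{52}{31} - 168 = - \frac{5260}{31}$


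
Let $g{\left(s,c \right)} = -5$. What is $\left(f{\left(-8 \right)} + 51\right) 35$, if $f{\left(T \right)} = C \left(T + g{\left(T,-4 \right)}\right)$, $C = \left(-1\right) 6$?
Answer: $4515$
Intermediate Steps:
$C = -6$
$f{\left(T \right)} = 30 - 6 T$ ($f{\left(T \right)} = - 6 \left(T - 5\right) = - 6 \left(-5 + T\right) = 30 - 6 T$)
$\left(f{\left(-8 \right)} + 51\right) 35 = \left(\left(30 - -48\right) + 51\right) 35 = \left(\left(30 + 48\right) + 51\right) 35 = \left(78 + 51\right) 35 = 129 \cdot 35 = 4515$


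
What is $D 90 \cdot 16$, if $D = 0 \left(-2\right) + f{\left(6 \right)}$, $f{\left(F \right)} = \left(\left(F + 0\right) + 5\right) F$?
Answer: $95040$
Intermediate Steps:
$f{\left(F \right)} = F \left(5 + F\right)$ ($f{\left(F \right)} = \left(F + 5\right) F = \left(5 + F\right) F = F \left(5 + F\right)$)
$D = 66$ ($D = 0 \left(-2\right) + 6 \left(5 + 6\right) = 0 + 6 \cdot 11 = 0 + 66 = 66$)
$D 90 \cdot 16 = 66 \cdot 90 \cdot 16 = 5940 \cdot 16 = 95040$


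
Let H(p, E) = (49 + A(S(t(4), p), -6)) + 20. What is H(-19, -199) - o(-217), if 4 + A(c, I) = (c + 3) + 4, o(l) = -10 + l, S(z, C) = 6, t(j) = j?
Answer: 305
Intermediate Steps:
A(c, I) = 3 + c (A(c, I) = -4 + ((c + 3) + 4) = -4 + ((3 + c) + 4) = -4 + (7 + c) = 3 + c)
H(p, E) = 78 (H(p, E) = (49 + (3 + 6)) + 20 = (49 + 9) + 20 = 58 + 20 = 78)
H(-19, -199) - o(-217) = 78 - (-10 - 217) = 78 - 1*(-227) = 78 + 227 = 305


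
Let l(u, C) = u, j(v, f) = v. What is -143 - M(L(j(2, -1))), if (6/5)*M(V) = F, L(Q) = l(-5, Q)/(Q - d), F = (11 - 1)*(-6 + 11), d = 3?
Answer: -554/3 ≈ -184.67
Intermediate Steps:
F = 50 (F = 10*5 = 50)
L(Q) = -5/(-3 + Q) (L(Q) = -5/(Q - 1*3) = -5/(Q - 3) = -5/(-3 + Q))
M(V) = 125/3 (M(V) = (⅚)*50 = 125/3)
-143 - M(L(j(2, -1))) = -143 - 1*125/3 = -143 - 125/3 = -554/3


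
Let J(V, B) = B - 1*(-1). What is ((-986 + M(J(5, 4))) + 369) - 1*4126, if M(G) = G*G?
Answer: -4718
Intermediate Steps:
J(V, B) = 1 + B (J(V, B) = B + 1 = 1 + B)
M(G) = G²
((-986 + M(J(5, 4))) + 369) - 1*4126 = ((-986 + (1 + 4)²) + 369) - 1*4126 = ((-986 + 5²) + 369) - 4126 = ((-986 + 25) + 369) - 4126 = (-961 + 369) - 4126 = -592 - 4126 = -4718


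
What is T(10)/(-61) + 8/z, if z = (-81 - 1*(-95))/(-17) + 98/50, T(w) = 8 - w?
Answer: 208366/29463 ≈ 7.0721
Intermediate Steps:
z = 483/425 (z = (-81 + 95)*(-1/17) + 98*(1/50) = 14*(-1/17) + 49/25 = -14/17 + 49/25 = 483/425 ≈ 1.1365)
T(10)/(-61) + 8/z = (8 - 1*10)/(-61) + 8/(483/425) = (8 - 10)*(-1/61) + 8*(425/483) = -2*(-1/61) + 3400/483 = 2/61 + 3400/483 = 208366/29463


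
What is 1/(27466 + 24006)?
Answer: 1/51472 ≈ 1.9428e-5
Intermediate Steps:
1/(27466 + 24006) = 1/51472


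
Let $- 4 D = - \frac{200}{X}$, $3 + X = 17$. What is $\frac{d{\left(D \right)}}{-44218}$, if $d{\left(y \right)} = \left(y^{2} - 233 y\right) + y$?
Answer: $\frac{39975}{2166682} \approx 0.01845$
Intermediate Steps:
$X = 14$ ($X = -3 + 17 = 14$)
$D = \frac{25}{7}$ ($D = - \frac{\left(-200\right) \frac{1}{14}}{4} = \left(- \frac{1}{4}\right) \left(- \frac{100}{7}\right) = \frac{25}{7} \approx 3.5714$)
$d{\left(y \right)} = y^{2} - 232 y$
$\frac{d{\left(D \right)}}{-44218} = \frac{\frac{25}{7} \left(-232 + \frac{25}{7}\right)}{-44218} = \frac{25}{7} \left(- \frac{1599}{7}\right) \left(- \frac{1}{44218}\right) = \left(- \frac{39975}{49}\right) \left(- \frac{1}{44218}\right) = \frac{39975}{2166682}$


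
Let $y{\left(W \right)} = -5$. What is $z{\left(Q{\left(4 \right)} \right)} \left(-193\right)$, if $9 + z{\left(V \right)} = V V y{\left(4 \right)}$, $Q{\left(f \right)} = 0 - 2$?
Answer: $5597$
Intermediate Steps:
$Q{\left(f \right)} = -2$ ($Q{\left(f \right)} = 0 - 2 = -2$)
$z{\left(V \right)} = -9 - 5 V^{2}$ ($z{\left(V \right)} = -9 + V V \left(-5\right) = -9 + V^{2} \left(-5\right) = -9 - 5 V^{2}$)
$z{\left(Q{\left(4 \right)} \right)} \left(-193\right) = \left(-9 - 5 \left(-2\right)^{2}\right) \left(-193\right) = \left(-9 - 20\right) \left(-193\right) = \left(-29\right) \left(-193\right) = 5597$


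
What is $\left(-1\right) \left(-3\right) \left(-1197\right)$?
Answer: $-3591$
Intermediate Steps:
$\left(-1\right) \left(-3\right) \left(-1197\right) = 3 \left(-1197\right) = -3591$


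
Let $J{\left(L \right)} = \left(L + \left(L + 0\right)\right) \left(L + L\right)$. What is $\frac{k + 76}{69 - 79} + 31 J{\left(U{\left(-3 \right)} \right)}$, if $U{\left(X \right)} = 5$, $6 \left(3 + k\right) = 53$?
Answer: $\frac{185509}{60} \approx 3091.8$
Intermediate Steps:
$k = \frac{35}{6}$ ($k = -3 + \frac{1}{6} \cdot 53 = -3 + \frac{53}{6} = \frac{35}{6} \approx 5.8333$)
$J{\left(L \right)} = 4 L^{2}$ ($J{\left(L \right)} = \left(L + L\right) 2 L = 2 L 2 L = 4 L^{2}$)
$\frac{k + 76}{69 - 79} + 31 J{\left(U{\left(-3 \right)} \right)} = \frac{\frac{35}{6} + 76}{69 - 79} + 31 \cdot 4 \cdot 5^{2} = \frac{491}{6 \left(-10\right)} + 31 \cdot 4 \cdot 25 = \frac{491}{6} \left(- \frac{1}{10}\right) + 31 \cdot 100 = - \frac{491}{60} + 3100 = \frac{185509}{60}$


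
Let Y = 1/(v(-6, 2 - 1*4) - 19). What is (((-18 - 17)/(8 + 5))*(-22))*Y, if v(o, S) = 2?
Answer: -770/221 ≈ -3.4842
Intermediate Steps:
Y = -1/17 (Y = 1/(2 - 19) = 1/(-17) = -1/17 ≈ -0.058824)
(((-18 - 17)/(8 + 5))*(-22))*Y = (((-18 - 17)/(8 + 5))*(-22))*(-1/17) = (-35/13*(-22))*(-1/17) = (-35*1/13*(-22))*(-1/17) = -35/13*(-22)*(-1/17) = (770/13)*(-1/17) = -770/221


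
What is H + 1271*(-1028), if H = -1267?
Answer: -1307855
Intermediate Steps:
H + 1271*(-1028) = -1267 + 1271*(-1028) = -1267 - 1306588 = -1307855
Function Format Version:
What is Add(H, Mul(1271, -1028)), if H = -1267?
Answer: -1307855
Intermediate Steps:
Add(H, Mul(1271, -1028)) = Add(-1267, Mul(1271, -1028)) = Add(-1267, -1306588) = -1307855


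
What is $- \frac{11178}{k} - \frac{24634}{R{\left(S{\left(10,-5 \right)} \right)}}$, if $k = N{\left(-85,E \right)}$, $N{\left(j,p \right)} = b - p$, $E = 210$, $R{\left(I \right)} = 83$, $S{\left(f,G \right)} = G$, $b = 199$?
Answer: $\frac{656800}{913} \approx 719.39$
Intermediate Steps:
$N{\left(j,p \right)} = 199 - p$
$k = -11$ ($k = 199 - 210 = -11$)
$- \frac{11178}{k} - \frac{24634}{R{\left(S{\left(10,-5 \right)} \right)}} = - \frac{11178}{-11} - \frac{24634}{83} = \left(-11178\right) \left(- \frac{1}{11}\right) - \frac{24634}{83} = \frac{11178}{11} - \frac{24634}{83} = \frac{656800}{913}$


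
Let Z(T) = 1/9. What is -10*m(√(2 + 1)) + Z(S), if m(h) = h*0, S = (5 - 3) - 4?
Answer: ⅑ ≈ 0.11111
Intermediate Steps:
S = -2 (S = 2 - 4 = -2)
Z(T) = ⅑
m(h) = 0
-10*m(√(2 + 1)) + Z(S) = -10*0 + ⅑ = 0 + ⅑ = ⅑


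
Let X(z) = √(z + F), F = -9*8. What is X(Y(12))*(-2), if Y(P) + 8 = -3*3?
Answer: -2*I*√89 ≈ -18.868*I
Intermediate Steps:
Y(P) = -17 (Y(P) = -8 - 3*3 = -8 - 9 = -17)
F = -72
X(z) = √(-72 + z) (X(z) = √(z - 72) = √(-72 + z))
X(Y(12))*(-2) = √(-72 - 17)*(-2) = √(-89)*(-2) = (I*√89)*(-2) = -2*I*√89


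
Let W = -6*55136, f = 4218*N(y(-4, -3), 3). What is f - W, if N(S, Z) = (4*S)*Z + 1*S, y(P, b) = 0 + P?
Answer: 111480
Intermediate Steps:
y(P, b) = P
N(S, Z) = S + 4*S*Z (N(S, Z) = 4*S*Z + S = S + 4*S*Z)
f = -219336 (f = 4218*(-4*(1 + 4*3)) = 4218*(-4*(1 + 12)) = 4218*(-4*13) = 4218*(-52) = -219336)
W = -330816
f - W = -219336 - 1*(-330816) = -219336 + 330816 = 111480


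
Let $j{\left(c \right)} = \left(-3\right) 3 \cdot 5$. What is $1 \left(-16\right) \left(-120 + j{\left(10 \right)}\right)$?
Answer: $2640$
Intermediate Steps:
$j{\left(c \right)} = -45$ ($j{\left(c \right)} = \left(-9\right) 5 = -45$)
$1 \left(-16\right) \left(-120 + j{\left(10 \right)}\right) = 1 \left(-16\right) \left(-120 - 45\right) = \left(-16\right) \left(-165\right) = 2640$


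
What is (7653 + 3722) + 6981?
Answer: 18356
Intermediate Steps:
(7653 + 3722) + 6981 = 11375 + 6981 = 18356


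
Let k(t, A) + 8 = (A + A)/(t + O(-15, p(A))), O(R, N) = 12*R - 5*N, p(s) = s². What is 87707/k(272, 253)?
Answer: -1220092077/111310 ≈ -10961.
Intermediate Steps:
O(R, N) = -5*N + 12*R
k(t, A) = -8 + 2*A/(-180 + t - 5*A²) (k(t, A) = -8 + (A + A)/(t + (-5*A² + 12*(-15))) = -8 + (2*A)/(t + (-5*A² - 180)) = -8 + (2*A)/(t + (-180 - 5*A²)) = -8 + (2*A)/(-180 + t - 5*A²) = -8 + 2*A/(-180 + t - 5*A²))
87707/k(272, 253) = 87707/((2*(-720 - 1*253 - 20*253² + 4*272)/(180 - 1*272 + 5*253²))) = 87707/((2*(-720 - 253 - 20*64009 + 1088)/(180 - 272 + 5*64009))) = 87707/((2*(-720 - 253 - 1280180 + 1088)/(180 - 272 + 320045))) = 87707/((2*(-1280065)/319953)) = 87707/((2*(1/319953)*(-1280065))) = 87707/(-111310/13911) = 87707*(-13911/111310) = -1220092077/111310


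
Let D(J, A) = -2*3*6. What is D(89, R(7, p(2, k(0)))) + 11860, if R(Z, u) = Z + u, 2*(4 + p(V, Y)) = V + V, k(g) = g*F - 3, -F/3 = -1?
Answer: 11824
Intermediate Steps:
F = 3 (F = -3*(-1) = 3)
k(g) = -3 + 3*g (k(g) = g*3 - 3 = 3*g - 3 = -3 + 3*g)
p(V, Y) = -4 + V (p(V, Y) = -4 + (V + V)/2 = -4 + (2*V)/2 = -4 + V)
D(J, A) = -36 (D(J, A) = -6*6 = -36)
D(89, R(7, p(2, k(0)))) + 11860 = -36 + 11860 = 11824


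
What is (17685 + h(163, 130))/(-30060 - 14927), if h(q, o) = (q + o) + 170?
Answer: -18148/44987 ≈ -0.40341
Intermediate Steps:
h(q, o) = 170 + o + q (h(q, o) = (o + q) + 170 = 170 + o + q)
(17685 + h(163, 130))/(-30060 - 14927) = (17685 + (170 + 130 + 163))/(-30060 - 14927) = (17685 + 463)/(-44987) = 18148*(-1/44987) = -18148/44987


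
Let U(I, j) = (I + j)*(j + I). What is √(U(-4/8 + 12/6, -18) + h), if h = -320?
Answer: I*√191/2 ≈ 6.9101*I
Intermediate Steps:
U(I, j) = (I + j)² (U(I, j) = (I + j)*(I + j) = (I + j)²)
√(U(-4/8 + 12/6, -18) + h) = √(((-4/8 + 12/6) - 18)² - 320) = √(((-4*⅛ + 12*(⅙)) - 18)² - 320) = √(((-½ + 2) - 18)² - 320) = √((3/2 - 18)² - 320) = √((-33/2)² - 320) = √(1089/4 - 320) = √(-191/4) = I*√191/2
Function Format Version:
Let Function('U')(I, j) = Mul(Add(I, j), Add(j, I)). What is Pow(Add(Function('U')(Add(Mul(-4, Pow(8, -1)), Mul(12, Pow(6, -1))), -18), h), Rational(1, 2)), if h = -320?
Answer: Mul(Rational(1, 2), I, Pow(191, Rational(1, 2))) ≈ Mul(6.9101, I)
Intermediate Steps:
Function('U')(I, j) = Pow(Add(I, j), 2) (Function('U')(I, j) = Mul(Add(I, j), Add(I, j)) = Pow(Add(I, j), 2))
Pow(Add(Function('U')(Add(Mul(-4, Pow(8, -1)), Mul(12, Pow(6, -1))), -18), h), Rational(1, 2)) = Pow(Add(Pow(Add(Add(Mul(-4, Pow(8, -1)), Mul(12, Pow(6, -1))), -18), 2), -320), Rational(1, 2)) = Pow(Add(Pow(Add(Add(Mul(-4, Rational(1, 8)), Mul(12, Rational(1, 6))), -18), 2), -320), Rational(1, 2)) = Pow(Add(Pow(Add(Add(Rational(-1, 2), 2), -18), 2), -320), Rational(1, 2)) = Pow(Add(Pow(Add(Rational(3, 2), -18), 2), -320), Rational(1, 2)) = Pow(Add(Pow(Rational(-33, 2), 2), -320), Rational(1, 2)) = Pow(Add(Rational(1089, 4), -320), Rational(1, 2)) = Pow(Rational(-191, 4), Rational(1, 2)) = Mul(Rational(1, 2), I, Pow(191, Rational(1, 2)))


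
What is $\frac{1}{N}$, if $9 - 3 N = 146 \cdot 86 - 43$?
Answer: $- \frac{1}{4168} \approx -0.00023992$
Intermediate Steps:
$N = -4168$ ($N = 3 - \frac{146 \cdot 86 - 43}{3} = 3 - \frac{12556 - 43}{3} = 3 - 4171 = -4168$)
$\frac{1}{N} = \frac{1}{-4168} = - \frac{1}{4168}$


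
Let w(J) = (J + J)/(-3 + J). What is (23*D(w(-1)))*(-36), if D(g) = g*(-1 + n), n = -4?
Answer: 2070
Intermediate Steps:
w(J) = 2*J/(-3 + J) (w(J) = (2*J)/(-3 + J) = 2*J/(-3 + J))
D(g) = -5*g (D(g) = g*(-1 - 4) = g*(-5) = -5*g)
(23*D(w(-1)))*(-36) = (23*(-10*(-1)/(-3 - 1)))*(-36) = (23*(-10*(-1)/(-4)))*(-36) = (23*(-10*(-1)*(-1)/4))*(-36) = (23*(-5*½))*(-36) = (23*(-5/2))*(-36) = -115/2*(-36) = 2070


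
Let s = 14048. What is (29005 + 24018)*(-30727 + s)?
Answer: -884370617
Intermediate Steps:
(29005 + 24018)*(-30727 + s) = (29005 + 24018)*(-30727 + 14048) = 53023*(-16679) = -884370617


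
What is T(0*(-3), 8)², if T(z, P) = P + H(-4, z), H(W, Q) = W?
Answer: 16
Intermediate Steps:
T(z, P) = -4 + P (T(z, P) = P - 4 = -4 + P)
T(0*(-3), 8)² = (-4 + 8)² = 4² = 16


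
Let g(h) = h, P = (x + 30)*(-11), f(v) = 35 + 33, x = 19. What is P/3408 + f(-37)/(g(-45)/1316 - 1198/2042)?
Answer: -311829230615/2843052432 ≈ -109.68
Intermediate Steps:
f(v) = 68
P = -539 (P = (19 + 30)*(-11) = 49*(-11) = -539)
P/3408 + f(-37)/(g(-45)/1316 - 1198/2042) = -539/3408 + 68/(-45/1316 - 1198/2042) = -539*1/3408 + 68/(-45*1/1316 - 1198*1/2042) = -539/3408 + 68/(-45/1316 - 599/1021) = -539/3408 + 68/(-834229/1343636) = -539/3408 + 68*(-1343636/834229) = -539/3408 - 91367248/834229 = -311829230615/2843052432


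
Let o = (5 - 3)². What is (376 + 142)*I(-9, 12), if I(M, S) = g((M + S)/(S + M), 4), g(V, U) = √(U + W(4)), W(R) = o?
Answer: 1036*√2 ≈ 1465.1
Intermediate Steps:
o = 4 (o = 2² = 4)
W(R) = 4
g(V, U) = √(4 + U) (g(V, U) = √(U + 4) = √(4 + U))
I(M, S) = 2*√2 (I(M, S) = √(4 + 4) = √8 = 2*√2)
(376 + 142)*I(-9, 12) = (376 + 142)*(2*√2) = 518*(2*√2) = 1036*√2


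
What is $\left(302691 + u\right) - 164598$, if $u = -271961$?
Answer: $-133868$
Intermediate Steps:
$\left(302691 + u\right) - 164598 = \left(302691 - 271961\right) - 164598 = 30730 - 164598 = -133868$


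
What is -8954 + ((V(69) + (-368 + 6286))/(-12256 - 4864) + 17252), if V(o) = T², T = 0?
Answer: 71027921/8560 ≈ 8297.7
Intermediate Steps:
V(o) = 0 (V(o) = 0² = 0)
-8954 + ((V(69) + (-368 + 6286))/(-12256 - 4864) + 17252) = -8954 + ((0 + (-368 + 6286))/(-12256 - 4864) + 17252) = -8954 + ((0 + 5918)/(-17120) + 17252) = -8954 + (5918*(-1/17120) + 17252) = -8954 + (-2959/8560 + 17252) = -8954 + 147674161/8560 = 71027921/8560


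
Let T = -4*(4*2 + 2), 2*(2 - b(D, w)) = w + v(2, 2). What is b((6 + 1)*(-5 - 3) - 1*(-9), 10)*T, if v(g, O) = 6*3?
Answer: 480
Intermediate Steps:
v(g, O) = 18
b(D, w) = -7 - w/2 (b(D, w) = 2 - (w + 18)/2 = 2 - (18 + w)/2 = 2 + (-9 - w/2) = -7 - w/2)
T = -40 (T = -4*(8 + 2) = -4*10 = -40)
b((6 + 1)*(-5 - 3) - 1*(-9), 10)*T = (-7 - ½*10)*(-40) = (-7 - 5)*(-40) = -12*(-40) = 480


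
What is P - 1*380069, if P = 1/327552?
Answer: -124492361087/327552 ≈ -3.8007e+5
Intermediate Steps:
P = 1/327552 ≈ 3.0530e-6
P - 1*380069 = 1/327552 - 1*380069 = 1/327552 - 380069 = -124492361087/327552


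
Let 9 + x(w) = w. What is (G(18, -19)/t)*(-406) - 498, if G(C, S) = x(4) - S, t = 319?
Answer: -5674/11 ≈ -515.82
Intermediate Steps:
x(w) = -9 + w
G(C, S) = -5 - S (G(C, S) = (-9 + 4) - S = -5 - S)
(G(18, -19)/t)*(-406) - 498 = ((-5 - 1*(-19))/319)*(-406) - 498 = ((-5 + 19)*(1/319))*(-406) - 498 = (14*(1/319))*(-406) - 498 = (14/319)*(-406) - 498 = -196/11 - 498 = -5674/11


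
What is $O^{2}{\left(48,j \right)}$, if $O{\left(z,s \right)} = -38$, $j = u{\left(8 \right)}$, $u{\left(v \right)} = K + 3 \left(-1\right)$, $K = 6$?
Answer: $1444$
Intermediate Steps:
$u{\left(v \right)} = 3$ ($u{\left(v \right)} = 6 + 3 \left(-1\right) = 6 - 3 = 3$)
$j = 3$
$O^{2}{\left(48,j \right)} = \left(-38\right)^{2} = 1444$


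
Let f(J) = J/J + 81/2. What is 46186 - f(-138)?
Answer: 92289/2 ≈ 46145.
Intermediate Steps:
f(J) = 83/2 (f(J) = 1 + 81*(½) = 1 + 81/2 = 83/2)
46186 - f(-138) = 46186 - 1*83/2 = 46186 - 83/2 = 92289/2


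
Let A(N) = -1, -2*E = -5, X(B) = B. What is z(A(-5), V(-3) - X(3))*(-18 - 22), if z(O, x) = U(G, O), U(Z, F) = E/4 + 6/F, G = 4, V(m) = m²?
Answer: 215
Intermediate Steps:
E = 5/2 (E = -½*(-5) = 5/2 ≈ 2.5000)
U(Z, F) = 5/8 + 6/F (U(Z, F) = (5/2)/4 + 6/F = (5/2)*(¼) + 6/F = 5/8 + 6/F)
z(O, x) = 5/8 + 6/O
z(A(-5), V(-3) - X(3))*(-18 - 22) = (5/8 + 6/(-1))*(-18 - 22) = (5/8 + 6*(-1))*(-40) = (5/8 - 6)*(-40) = -43/8*(-40) = 215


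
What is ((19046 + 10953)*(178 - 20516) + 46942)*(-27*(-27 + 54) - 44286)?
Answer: 27462423490800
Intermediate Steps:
((19046 + 10953)*(178 - 20516) + 46942)*(-27*(-27 + 54) - 44286) = (29999*(-20338) + 46942)*(-27*27 - 44286) = (-610119662 + 46942)*(-729 - 44286) = -610072720*(-45015) = 27462423490800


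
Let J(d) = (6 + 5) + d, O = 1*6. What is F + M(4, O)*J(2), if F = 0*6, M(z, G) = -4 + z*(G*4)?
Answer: 1196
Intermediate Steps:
O = 6
M(z, G) = -4 + 4*G*z (M(z, G) = -4 + z*(4*G) = -4 + 4*G*z)
J(d) = 11 + d
F = 0
F + M(4, O)*J(2) = 0 + (-4 + 4*6*4)*(11 + 2) = 0 + (-4 + 96)*13 = 0 + 92*13 = 0 + 1196 = 1196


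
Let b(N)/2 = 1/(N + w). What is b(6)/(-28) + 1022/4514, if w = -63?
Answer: 410035/1801086 ≈ 0.22766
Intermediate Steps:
b(N) = 2/(-63 + N) (b(N) = 2/(N - 63) = 2/(-63 + N))
b(6)/(-28) + 1022/4514 = (2/(-63 + 6))/(-28) + 1022/4514 = (2/(-57))*(-1/28) + 1022*(1/4514) = (2*(-1/57))*(-1/28) + 511/2257 = -2/57*(-1/28) + 511/2257 = 1/798 + 511/2257 = 410035/1801086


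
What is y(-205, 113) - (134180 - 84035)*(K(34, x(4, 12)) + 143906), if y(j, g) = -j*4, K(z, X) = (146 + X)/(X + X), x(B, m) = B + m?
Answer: -115462710545/16 ≈ -7.2164e+9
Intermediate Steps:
K(z, X) = (146 + X)/(2*X) (K(z, X) = (146 + X)/((2*X)) = (146 + X)*(1/(2*X)) = (146 + X)/(2*X))
y(j, g) = -4*j
y(-205, 113) - (134180 - 84035)*(K(34, x(4, 12)) + 143906) = -4*(-205) - (134180 - 84035)*((146 + (4 + 12))/(2*(4 + 12)) + 143906) = 820 - 50145*((½)*(146 + 16)/16 + 143906) = 820 - 50145*((½)*(1/16)*162 + 143906) = 820 - 50145*(81/16 + 143906) = 820 - 50145*2302577/16 = 820 - 1*115462723665/16 = 820 - 115462723665/16 = -115462710545/16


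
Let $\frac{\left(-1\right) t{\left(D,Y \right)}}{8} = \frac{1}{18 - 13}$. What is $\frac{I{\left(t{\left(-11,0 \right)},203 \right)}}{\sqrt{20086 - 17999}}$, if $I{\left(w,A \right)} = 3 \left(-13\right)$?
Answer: $- \frac{39 \sqrt{2087}}{2087} \approx -0.8537$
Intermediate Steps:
$t{\left(D,Y \right)} = - \frac{8}{5}$ ($t{\left(D,Y \right)} = - \frac{8}{18 - 13} = - \frac{8}{5}$)
$I{\left(w,A \right)} = -39$
$\frac{I{\left(t{\left(-11,0 \right)},203 \right)}}{\sqrt{20086 - 17999}} = - \frac{39}{\sqrt{20086 - 17999}} = - \frac{39}{\sqrt{2087}} = - 39 \frac{\sqrt{2087}}{2087} = - \frac{39 \sqrt{2087}}{2087}$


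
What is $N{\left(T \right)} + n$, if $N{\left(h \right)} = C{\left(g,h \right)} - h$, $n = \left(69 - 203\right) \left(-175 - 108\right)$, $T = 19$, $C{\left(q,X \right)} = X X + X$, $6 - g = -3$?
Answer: $38283$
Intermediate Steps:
$g = 9$ ($g = 6 - -3 = 6 + 3 = 9$)
$C{\left(q,X \right)} = X + X^{2}$ ($C{\left(q,X \right)} = X^{2} + X = X + X^{2}$)
$n = 37922$ ($n = \left(-134\right) \left(-283\right) = 37922$)
$N{\left(h \right)} = - h + h \left(1 + h\right)$ ($N{\left(h \right)} = h \left(1 + h\right) - h = - h + h \left(1 + h\right)$)
$N{\left(T \right)} + n = 19^{2} + 37922 = 361 + 37922 = 38283$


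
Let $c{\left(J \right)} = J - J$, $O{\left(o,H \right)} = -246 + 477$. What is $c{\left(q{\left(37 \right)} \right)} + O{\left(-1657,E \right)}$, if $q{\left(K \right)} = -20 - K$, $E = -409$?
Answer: $231$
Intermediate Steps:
$O{\left(o,H \right)} = 231$
$c{\left(J \right)} = 0$
$c{\left(q{\left(37 \right)} \right)} + O{\left(-1657,E \right)} = 0 + 231 = 231$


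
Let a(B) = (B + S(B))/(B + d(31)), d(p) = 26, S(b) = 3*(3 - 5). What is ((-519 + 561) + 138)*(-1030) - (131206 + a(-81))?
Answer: -17413417/55 ≈ -3.1661e+5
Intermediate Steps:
S(b) = -6 (S(b) = 3*(-2) = -6)
a(B) = (-6 + B)/(26 + B) (a(B) = (B - 6)/(B + 26) = (-6 + B)/(26 + B))
((-519 + 561) + 138)*(-1030) - (131206 + a(-81)) = ((-519 + 561) + 138)*(-1030) - (131206 + (-6 - 81)/(26 - 81)) = (42 + 138)*(-1030) - (131206 - 87/(-55)) = 180*(-1030) - (131206 - 1/55*(-87)) = -185400 - (131206 + 87/55) = -185400 - 1*7216417/55 = -185400 - 7216417/55 = -17413417/55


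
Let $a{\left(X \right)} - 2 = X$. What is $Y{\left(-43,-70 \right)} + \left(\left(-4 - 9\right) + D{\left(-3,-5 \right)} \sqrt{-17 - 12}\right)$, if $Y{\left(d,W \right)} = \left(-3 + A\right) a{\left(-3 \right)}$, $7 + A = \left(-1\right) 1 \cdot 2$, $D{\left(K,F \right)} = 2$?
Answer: $-1 + 2 i \sqrt{29} \approx -1.0 + 10.77 i$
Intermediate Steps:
$a{\left(X \right)} = 2 + X$
$A = -9$ ($A = -7 + \left(-1\right) 1 \cdot 2 = -7 - 2 = -9$)
$Y{\left(d,W \right)} = 12$ ($Y{\left(d,W \right)} = \left(-3 - 9\right) \left(2 - 3\right) = \left(-12\right) \left(-1\right) = 12$)
$Y{\left(-43,-70 \right)} + \left(\left(-4 - 9\right) + D{\left(-3,-5 \right)} \sqrt{-17 - 12}\right) = 12 + \left(\left(-4 - 9\right) + 2 \sqrt{-17 - 12}\right) = 12 + \left(\left(-4 - 9\right) + 2 \sqrt{-29}\right) = 12 - \left(13 - 2 i \sqrt{29}\right) = -1 + 2 i \sqrt{29}$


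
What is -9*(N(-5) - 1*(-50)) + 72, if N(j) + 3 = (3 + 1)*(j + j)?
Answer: 9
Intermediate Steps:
N(j) = -3 + 8*j (N(j) = -3 + (3 + 1)*(j + j) = -3 + 4*(2*j) = -3 + 8*j)
-9*(N(-5) - 1*(-50)) + 72 = -9*((-3 + 8*(-5)) - 1*(-50)) + 72 = -9*((-3 - 40) + 50) + 72 = -9*(-43 + 50) + 72 = -9*7 + 72 = -63 + 72 = 9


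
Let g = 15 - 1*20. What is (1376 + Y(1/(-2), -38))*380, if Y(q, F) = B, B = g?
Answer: 520980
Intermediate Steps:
g = -5 (g = 15 - 20 = -5)
B = -5
Y(q, F) = -5
(1376 + Y(1/(-2), -38))*380 = (1376 - 5)*380 = 1371*380 = 520980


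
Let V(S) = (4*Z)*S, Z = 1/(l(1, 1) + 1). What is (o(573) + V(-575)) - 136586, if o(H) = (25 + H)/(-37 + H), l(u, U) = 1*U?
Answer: -36912949/268 ≈ -1.3774e+5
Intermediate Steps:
l(u, U) = U
Z = ½ (Z = 1/(1 + 1) = 1/2 = ½ ≈ 0.50000)
o(H) = (25 + H)/(-37 + H)
V(S) = 2*S (V(S) = (4*(½))*S = 2*S)
(o(573) + V(-575)) - 136586 = ((25 + 573)/(-37 + 573) + 2*(-575)) - 136586 = (598/536 - 1150) - 136586 = ((1/536)*598 - 1150) - 136586 = (299/268 - 1150) - 136586 = -307901/268 - 136586 = -36912949/268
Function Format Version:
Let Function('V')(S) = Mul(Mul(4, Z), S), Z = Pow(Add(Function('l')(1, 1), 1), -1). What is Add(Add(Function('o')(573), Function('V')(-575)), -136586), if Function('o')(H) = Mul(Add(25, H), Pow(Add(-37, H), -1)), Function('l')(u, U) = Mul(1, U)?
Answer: Rational(-36912949, 268) ≈ -1.3774e+5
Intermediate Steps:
Function('l')(u, U) = U
Z = Rational(1, 2) (Z = Pow(Add(1, 1), -1) = Pow(2, -1) = Rational(1, 2) ≈ 0.50000)
Function('o')(H) = Mul(Pow(Add(-37, H), -1), Add(25, H))
Function('V')(S) = Mul(2, S) (Function('V')(S) = Mul(Mul(4, Rational(1, 2)), S) = Mul(2, S))
Add(Add(Function('o')(573), Function('V')(-575)), -136586) = Add(Add(Mul(Pow(Add(-37, 573), -1), Add(25, 573)), Mul(2, -575)), -136586) = Add(Add(Mul(Pow(536, -1), 598), -1150), -136586) = Add(Add(Mul(Rational(1, 536), 598), -1150), -136586) = Add(Add(Rational(299, 268), -1150), -136586) = Add(Rational(-307901, 268), -136586) = Rational(-36912949, 268)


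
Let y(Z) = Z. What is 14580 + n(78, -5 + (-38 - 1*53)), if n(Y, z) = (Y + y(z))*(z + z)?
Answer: 18036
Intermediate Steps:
n(Y, z) = 2*z*(Y + z) (n(Y, z) = (Y + z)*(z + z) = (Y + z)*(2*z) = 2*z*(Y + z))
14580 + n(78, -5 + (-38 - 1*53)) = 14580 + 2*(-5 + (-38 - 1*53))*(78 + (-5 + (-38 - 1*53))) = 14580 + 2*(-5 + (-38 - 53))*(78 + (-5 + (-38 - 53))) = 14580 + 2*(-5 - 91)*(78 + (-5 - 91)) = 14580 + 2*(-96)*(78 - 96) = 14580 + 2*(-96)*(-18) = 14580 + 3456 = 18036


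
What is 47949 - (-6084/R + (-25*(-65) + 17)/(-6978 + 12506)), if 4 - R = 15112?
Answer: 166854139337/3479876 ≈ 47948.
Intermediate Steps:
R = -15108 (R = 4 - 1*15112 = 4 - 15112 = -15108)
47949 - (-6084/R + (-25*(-65) + 17)/(-6978 + 12506)) = 47949 - (-6084/(-15108) + (-25*(-65) + 17)/(-6978 + 12506)) = 47949 - (-6084*(-1/15108) + (1625 + 17)/5528) = 47949 - (507/1259 + 1642*(1/5528)) = 47949 - (507/1259 + 821/2764) = 47949 - 1*2434987/3479876 = 47949 - 2434987/3479876 = 166854139337/3479876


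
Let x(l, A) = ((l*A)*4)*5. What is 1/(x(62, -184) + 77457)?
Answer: -1/150703 ≈ -6.6356e-6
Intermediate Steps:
x(l, A) = 20*A*l (x(l, A) = ((A*l)*4)*5 = (4*A*l)*5 = 20*A*l)
1/(x(62, -184) + 77457) = 1/(20*(-184)*62 + 77457) = 1/(-228160 + 77457) = 1/(-150703) = -1/150703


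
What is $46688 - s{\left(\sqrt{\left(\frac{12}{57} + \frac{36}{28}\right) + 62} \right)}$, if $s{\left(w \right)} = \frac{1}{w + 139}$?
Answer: $\frac{119579528137}{2561248} + \frac{\sqrt{1123185}}{2561248} \approx 46688.0$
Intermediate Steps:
$s{\left(w \right)} = \frac{1}{139 + w}$
$46688 - s{\left(\sqrt{\left(\frac{12}{57} + \frac{36}{28}\right) + 62} \right)} = 46688 - \frac{1}{139 + \sqrt{\left(\frac{12}{57} + \frac{36}{28}\right) + 62}} = 46688 - \frac{1}{139 + \sqrt{\left(12 \cdot \frac{1}{57} + 36 \cdot \frac{1}{28}\right) + 62}} = 46688 - \frac{1}{139 + \sqrt{\left(\frac{4}{19} + \frac{9}{7}\right) + 62}} = 46688 - \frac{1}{139 + \sqrt{\frac{199}{133} + 62}} = 46688 - \frac{1}{139 + \sqrt{\frac{8445}{133}}} = 46688 - \frac{1}{139 + \frac{\sqrt{1123185}}{133}}$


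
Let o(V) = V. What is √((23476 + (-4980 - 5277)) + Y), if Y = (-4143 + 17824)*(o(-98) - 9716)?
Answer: I*√134252115 ≈ 11587.0*I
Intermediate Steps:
Y = -134265334 (Y = (-4143 + 17824)*(-98 - 9716) = 13681*(-9814) = -134265334)
√((23476 + (-4980 - 5277)) + Y) = √((23476 + (-4980 - 5277)) - 134265334) = √((23476 - 10257) - 134265334) = √(13219 - 134265334) = √(-134252115) = I*√134252115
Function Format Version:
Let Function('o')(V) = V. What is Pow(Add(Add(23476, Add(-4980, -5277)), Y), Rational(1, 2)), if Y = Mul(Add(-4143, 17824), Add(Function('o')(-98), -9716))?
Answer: Mul(I, Pow(134252115, Rational(1, 2))) ≈ Mul(11587., I)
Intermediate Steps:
Y = -134265334 (Y = Mul(Add(-4143, 17824), Add(-98, -9716)) = Mul(13681, -9814) = -134265334)
Pow(Add(Add(23476, Add(-4980, -5277)), Y), Rational(1, 2)) = Pow(Add(Add(23476, Add(-4980, -5277)), -134265334), Rational(1, 2)) = Pow(Add(Add(23476, -10257), -134265334), Rational(1, 2)) = Pow(Add(13219, -134265334), Rational(1, 2)) = Pow(-134252115, Rational(1, 2)) = Mul(I, Pow(134252115, Rational(1, 2)))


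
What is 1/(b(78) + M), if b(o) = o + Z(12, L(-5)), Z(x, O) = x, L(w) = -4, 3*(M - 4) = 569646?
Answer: 1/189976 ≈ 5.2638e-6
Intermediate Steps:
M = 189886 (M = 4 + (⅓)*569646 = 4 + 189882 = 189886)
b(o) = 12 + o (b(o) = o + 12 = 12 + o)
1/(b(78) + M) = 1/((12 + 78) + 189886) = 1/(90 + 189886) = 1/189976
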